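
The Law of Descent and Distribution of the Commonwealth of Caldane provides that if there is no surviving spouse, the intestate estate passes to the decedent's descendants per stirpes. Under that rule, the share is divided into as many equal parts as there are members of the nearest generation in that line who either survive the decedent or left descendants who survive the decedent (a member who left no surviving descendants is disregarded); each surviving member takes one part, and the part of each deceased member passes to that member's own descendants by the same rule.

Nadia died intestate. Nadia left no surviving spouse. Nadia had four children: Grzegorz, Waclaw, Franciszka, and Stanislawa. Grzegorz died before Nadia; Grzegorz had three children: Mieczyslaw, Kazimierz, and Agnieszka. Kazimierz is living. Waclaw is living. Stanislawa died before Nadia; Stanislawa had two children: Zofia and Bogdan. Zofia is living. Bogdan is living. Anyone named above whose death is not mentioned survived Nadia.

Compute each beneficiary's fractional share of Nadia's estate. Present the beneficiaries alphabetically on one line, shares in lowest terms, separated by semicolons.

There is no surviving spouse, so the entire estate passes to Nadia's descendants per stirpes.
The estate is divided into 4 equal shares of 1/4 among Grzegorz, Waclaw, Franciszka, Stanislawa.
Grzegorz predeceased; the 1/4 allotted to Grzegorz's branch passes to Grzegorz's issue by representation.
The 1/4 is divided into 3 equal shares of 1/12 among Mieczyslaw, Kazimierz, Agnieszka.
Mieczyslaw is living and takes 1/12.
Kazimierz is living and takes 1/12.
Agnieszka is living and takes 1/12.
Waclaw is living and takes 1/4.
Franciszka is living and takes 1/4.
Stanislawa predeceased; the 1/4 allotted to Stanislawa's branch passes to Stanislawa's issue by representation.
The 1/4 is divided into 2 equal shares of 1/8 among Zofia, Bogdan.
Zofia is living and takes 1/8.
Bogdan is living and takes 1/8.

Agnieszka 1/12; Bogdan 1/8; Franciszka 1/4; Kazimierz 1/12; Mieczyslaw 1/12; Waclaw 1/4; Zofia 1/8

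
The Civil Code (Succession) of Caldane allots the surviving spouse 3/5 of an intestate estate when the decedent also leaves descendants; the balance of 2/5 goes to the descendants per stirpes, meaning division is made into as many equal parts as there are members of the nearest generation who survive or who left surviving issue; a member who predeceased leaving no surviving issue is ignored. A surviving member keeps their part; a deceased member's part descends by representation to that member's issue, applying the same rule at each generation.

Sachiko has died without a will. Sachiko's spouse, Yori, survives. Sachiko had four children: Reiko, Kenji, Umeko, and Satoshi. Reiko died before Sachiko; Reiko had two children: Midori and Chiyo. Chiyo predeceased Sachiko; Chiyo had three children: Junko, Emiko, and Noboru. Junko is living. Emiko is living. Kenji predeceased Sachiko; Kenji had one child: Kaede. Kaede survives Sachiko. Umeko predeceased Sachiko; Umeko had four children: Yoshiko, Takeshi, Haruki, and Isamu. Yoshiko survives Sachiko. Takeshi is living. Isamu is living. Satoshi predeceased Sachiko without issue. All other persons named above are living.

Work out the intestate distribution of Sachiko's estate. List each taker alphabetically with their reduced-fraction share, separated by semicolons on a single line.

Yori, as surviving spouse, takes 3/5.
The remaining 2/5 passes to Sachiko's descendants per stirpes.
Satoshi left no surviving issue, so that branch lapses and is disregarded.
The 2/5 is divided into 3 equal shares of 2/15 among Reiko, Kenji, Umeko.
Reiko predeceased; the 2/15 allotted to Reiko's branch passes to Reiko's issue by representation.
The 2/15 is divided into 2 equal shares of 1/15 among Midori, Chiyo.
Midori is living and takes 1/15.
Chiyo predeceased; the 1/15 allotted to Chiyo's branch passes to Chiyo's issue by representation.
The 1/15 is divided into 3 equal shares of 1/45 among Junko, Emiko, Noboru.
Junko is living and takes 1/45.
Emiko is living and takes 1/45.
Noboru is living and takes 1/45.
Kenji predeceased; the 2/15 allotted to Kenji's branch passes to Kenji's issue by representation.
Kaede is the sole taker at this level and receives the full 2/15.
Umeko predeceased; the 2/15 allotted to Umeko's branch passes to Umeko's issue by representation.
The 2/15 is divided into 4 equal shares of 1/30 among Yoshiko, Takeshi, Haruki, Isamu.
Yoshiko is living and takes 1/30.
Takeshi is living and takes 1/30.
Haruki is living and takes 1/30.
Isamu is living and takes 1/30.

Emiko 1/45; Haruki 1/30; Isamu 1/30; Junko 1/45; Kaede 2/15; Midori 1/15; Noboru 1/45; Takeshi 1/30; Yori 3/5; Yoshiko 1/30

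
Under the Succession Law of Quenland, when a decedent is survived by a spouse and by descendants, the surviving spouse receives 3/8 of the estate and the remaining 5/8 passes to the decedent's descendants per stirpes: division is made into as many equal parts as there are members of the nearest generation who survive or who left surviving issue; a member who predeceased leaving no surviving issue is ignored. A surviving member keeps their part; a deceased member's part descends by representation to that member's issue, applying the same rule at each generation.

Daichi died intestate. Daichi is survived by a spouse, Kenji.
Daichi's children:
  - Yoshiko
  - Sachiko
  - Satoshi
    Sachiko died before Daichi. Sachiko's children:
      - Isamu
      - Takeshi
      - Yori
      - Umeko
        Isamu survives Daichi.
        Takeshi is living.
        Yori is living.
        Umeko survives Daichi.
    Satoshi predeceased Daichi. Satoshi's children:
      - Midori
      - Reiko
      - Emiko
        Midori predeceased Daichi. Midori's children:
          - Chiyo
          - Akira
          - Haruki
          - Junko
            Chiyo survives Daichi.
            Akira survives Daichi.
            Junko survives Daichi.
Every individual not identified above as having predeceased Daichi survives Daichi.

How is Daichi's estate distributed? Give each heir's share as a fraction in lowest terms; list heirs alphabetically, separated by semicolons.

Akira 5/288; Chiyo 5/288; Emiko 5/72; Haruki 5/288; Isamu 5/96; Junko 5/288; Kenji 3/8; Reiko 5/72; Takeshi 5/96; Umeko 5/96; Yori 5/96; Yoshiko 5/24

Kenji, as surviving spouse, takes 3/8.
The remaining 5/8 passes to Daichi's descendants per stirpes.
The 5/8 is divided into 3 equal shares of 5/24 among Yoshiko, Sachiko, Satoshi.
Yoshiko is living and takes 5/24.
Sachiko predeceased; the 5/24 allotted to Sachiko's branch passes to Sachiko's issue by representation.
The 5/24 is divided into 4 equal shares of 5/96 among Isamu, Takeshi, Yori, Umeko.
Isamu is living and takes 5/96.
Takeshi is living and takes 5/96.
Yori is living and takes 5/96.
Umeko is living and takes 5/96.
Satoshi predeceased; the 5/24 allotted to Satoshi's branch passes to Satoshi's issue by representation.
The 5/24 is divided into 3 equal shares of 5/72 among Midori, Reiko, Emiko.
Midori predeceased; the 5/72 allotted to Midori's branch passes to Midori's issue by representation.
The 5/72 is divided into 4 equal shares of 5/288 among Chiyo, Akira, Haruki, Junko.
Chiyo is living and takes 5/288.
Akira is living and takes 5/288.
Haruki is living and takes 5/288.
Junko is living and takes 5/288.
Reiko is living and takes 5/72.
Emiko is living and takes 5/72.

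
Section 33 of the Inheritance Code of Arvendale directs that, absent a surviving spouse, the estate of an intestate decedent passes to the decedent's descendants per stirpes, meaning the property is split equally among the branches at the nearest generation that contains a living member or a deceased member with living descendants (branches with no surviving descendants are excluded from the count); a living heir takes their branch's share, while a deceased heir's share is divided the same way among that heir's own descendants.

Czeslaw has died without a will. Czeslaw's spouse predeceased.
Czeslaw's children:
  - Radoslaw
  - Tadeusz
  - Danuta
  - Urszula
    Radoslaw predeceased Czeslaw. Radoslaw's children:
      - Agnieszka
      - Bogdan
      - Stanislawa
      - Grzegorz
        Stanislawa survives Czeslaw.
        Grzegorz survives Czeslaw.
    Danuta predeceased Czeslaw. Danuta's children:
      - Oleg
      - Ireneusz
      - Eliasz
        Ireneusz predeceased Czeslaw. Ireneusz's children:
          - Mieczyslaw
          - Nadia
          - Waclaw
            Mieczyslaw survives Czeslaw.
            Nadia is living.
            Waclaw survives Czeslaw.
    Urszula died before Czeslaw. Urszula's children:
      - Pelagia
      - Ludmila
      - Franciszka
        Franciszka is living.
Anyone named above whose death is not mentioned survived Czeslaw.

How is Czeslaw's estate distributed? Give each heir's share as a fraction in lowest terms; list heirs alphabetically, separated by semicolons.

There is no surviving spouse, so the entire estate passes to Czeslaw's descendants per stirpes.
The estate is divided into 4 equal shares of 1/4 among Radoslaw, Tadeusz, Danuta, Urszula.
Radoslaw predeceased; the 1/4 allotted to Radoslaw's branch passes to Radoslaw's issue by representation.
The 1/4 is divided into 4 equal shares of 1/16 among Agnieszka, Bogdan, Stanislawa, Grzegorz.
Agnieszka is living and takes 1/16.
Bogdan is living and takes 1/16.
Stanislawa is living and takes 1/16.
Grzegorz is living and takes 1/16.
Tadeusz is living and takes 1/4.
Danuta predeceased; the 1/4 allotted to Danuta's branch passes to Danuta's issue by representation.
The 1/4 is divided into 3 equal shares of 1/12 among Oleg, Ireneusz, Eliasz.
Oleg is living and takes 1/12.
Ireneusz predeceased; the 1/12 allotted to Ireneusz's branch passes to Ireneusz's issue by representation.
The 1/12 is divided into 3 equal shares of 1/36 among Mieczyslaw, Nadia, Waclaw.
Mieczyslaw is living and takes 1/36.
Nadia is living and takes 1/36.
Waclaw is living and takes 1/36.
Eliasz is living and takes 1/12.
Urszula predeceased; the 1/4 allotted to Urszula's branch passes to Urszula's issue by representation.
The 1/4 is divided into 3 equal shares of 1/12 among Pelagia, Ludmila, Franciszka.
Pelagia is living and takes 1/12.
Ludmila is living and takes 1/12.
Franciszka is living and takes 1/12.

Agnieszka 1/16; Bogdan 1/16; Eliasz 1/12; Franciszka 1/12; Grzegorz 1/16; Ludmila 1/12; Mieczyslaw 1/36; Nadia 1/36; Oleg 1/12; Pelagia 1/12; Stanislawa 1/16; Tadeusz 1/4; Waclaw 1/36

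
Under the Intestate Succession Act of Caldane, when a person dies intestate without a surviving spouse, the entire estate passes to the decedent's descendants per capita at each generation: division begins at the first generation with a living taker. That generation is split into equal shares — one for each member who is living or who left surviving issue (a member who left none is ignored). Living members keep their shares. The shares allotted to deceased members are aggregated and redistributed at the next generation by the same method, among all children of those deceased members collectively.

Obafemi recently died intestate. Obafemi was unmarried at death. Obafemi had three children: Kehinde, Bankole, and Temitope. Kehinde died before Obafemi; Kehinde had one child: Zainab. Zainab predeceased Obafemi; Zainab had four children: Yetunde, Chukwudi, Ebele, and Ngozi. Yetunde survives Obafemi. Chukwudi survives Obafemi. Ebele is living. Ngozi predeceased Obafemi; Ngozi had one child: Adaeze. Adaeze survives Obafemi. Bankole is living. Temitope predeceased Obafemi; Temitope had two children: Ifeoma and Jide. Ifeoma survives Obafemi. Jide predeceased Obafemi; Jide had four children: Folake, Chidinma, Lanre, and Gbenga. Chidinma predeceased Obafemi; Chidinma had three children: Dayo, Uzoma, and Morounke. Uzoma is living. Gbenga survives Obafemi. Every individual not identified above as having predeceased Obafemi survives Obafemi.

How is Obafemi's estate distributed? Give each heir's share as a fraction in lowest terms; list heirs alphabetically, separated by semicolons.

There is no surviving spouse, so the entire estate passes to Obafemi's descendants per capita at each generation.
At generation 1 (Kehinde, Bankole, Temitope) there are 3 shares of (1)/3 = 1/3 each.
Living: Bankole — each takes 1/3.
Deceased: Kehinde and Temitope. Their combined 2/3 is pooled and carried to generation 2.
At generation 2 (Zainab, Ifeoma, Jide) there are 3 shares of (2/3)/3 = 2/9 each.
Living: Ifeoma — each takes 2/9.
Deceased: Zainab and Jide. Their combined 4/9 is pooled and carried to generation 3.
At generation 3 (Yetunde, Chukwudi, Ebele, Ngozi, Folake, Chidinma, Lanre, Gbenga) there are 8 shares of (4/9)/8 = 1/18 each.
Living: Yetunde, Chukwudi, Ebele, Folake, Lanre, and Gbenga — each takes 1/18.
Deceased: Ngozi and Chidinma. Their combined 1/9 is pooled and carried to generation 4.
At generation 4 (Adaeze, Dayo, Uzoma, Morounke) there are 4 shares of (1/9)/4 = 1/36 each.
Living: Adaeze, Dayo, Uzoma, and Morounke — each takes 1/36.

Adaeze 1/36; Bankole 1/3; Chukwudi 1/18; Dayo 1/36; Ebele 1/18; Folake 1/18; Gbenga 1/18; Ifeoma 2/9; Lanre 1/18; Morounke 1/36; Uzoma 1/36; Yetunde 1/18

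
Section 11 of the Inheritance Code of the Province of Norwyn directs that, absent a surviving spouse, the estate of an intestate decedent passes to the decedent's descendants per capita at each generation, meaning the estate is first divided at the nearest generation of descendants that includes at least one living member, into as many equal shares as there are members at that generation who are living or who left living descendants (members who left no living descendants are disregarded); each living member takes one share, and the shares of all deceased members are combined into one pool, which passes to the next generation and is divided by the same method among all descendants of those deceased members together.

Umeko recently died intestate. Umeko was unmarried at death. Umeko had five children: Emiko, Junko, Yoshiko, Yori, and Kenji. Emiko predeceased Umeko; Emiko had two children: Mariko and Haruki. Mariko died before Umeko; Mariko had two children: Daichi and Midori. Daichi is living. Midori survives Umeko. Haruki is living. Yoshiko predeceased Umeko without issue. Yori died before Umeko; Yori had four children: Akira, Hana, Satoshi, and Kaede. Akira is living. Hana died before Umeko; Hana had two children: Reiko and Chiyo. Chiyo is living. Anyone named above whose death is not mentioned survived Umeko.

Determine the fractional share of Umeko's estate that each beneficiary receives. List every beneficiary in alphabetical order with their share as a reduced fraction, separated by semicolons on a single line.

Akira 1/12; Chiyo 1/24; Daichi 1/24; Haruki 1/12; Junko 1/4; Kaede 1/12; Kenji 1/4; Midori 1/24; Reiko 1/24; Satoshi 1/12

There is no surviving spouse, so the entire estate passes to Umeko's descendants per capita at each generation.
At generation 1 (Emiko, Junko, Yori, Kenji) there are 4 shares of (1)/4 = 1/4 each.
Living: Junko and Kenji — each takes 1/4.
Deceased: Emiko and Yori. Their combined 1/2 is pooled and carried to generation 2.
At generation 2 (Mariko, Haruki, Akira, Hana, Satoshi, Kaede) there are 6 shares of (1/2)/6 = 1/12 each.
Living: Haruki, Akira, Satoshi, and Kaede — each takes 1/12.
Deceased: Mariko and Hana. Their combined 1/6 is pooled and carried to generation 3.
At generation 3 (Daichi, Midori, Reiko, Chiyo) there are 4 shares of (1/6)/4 = 1/24 each.
Living: Daichi, Midori, Reiko, and Chiyo — each takes 1/24.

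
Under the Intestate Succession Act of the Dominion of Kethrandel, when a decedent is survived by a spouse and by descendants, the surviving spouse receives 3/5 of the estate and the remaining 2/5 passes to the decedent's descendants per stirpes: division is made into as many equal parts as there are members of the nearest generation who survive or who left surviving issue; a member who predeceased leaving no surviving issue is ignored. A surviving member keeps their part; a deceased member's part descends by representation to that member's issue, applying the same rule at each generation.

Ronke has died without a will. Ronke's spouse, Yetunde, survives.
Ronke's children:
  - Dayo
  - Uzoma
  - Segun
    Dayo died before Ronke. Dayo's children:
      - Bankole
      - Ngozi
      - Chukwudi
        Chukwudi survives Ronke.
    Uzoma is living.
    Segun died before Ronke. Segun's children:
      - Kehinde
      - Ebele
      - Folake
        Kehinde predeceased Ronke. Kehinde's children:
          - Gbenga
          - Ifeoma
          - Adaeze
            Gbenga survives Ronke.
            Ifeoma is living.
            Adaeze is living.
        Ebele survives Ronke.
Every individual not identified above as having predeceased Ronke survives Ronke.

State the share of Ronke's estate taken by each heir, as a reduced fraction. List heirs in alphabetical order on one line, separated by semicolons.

Adaeze 2/135; Bankole 2/45; Chukwudi 2/45; Ebele 2/45; Folake 2/45; Gbenga 2/135; Ifeoma 2/135; Ngozi 2/45; Uzoma 2/15; Yetunde 3/5

Yetunde, as surviving spouse, takes 3/5.
The remaining 2/5 passes to Ronke's descendants per stirpes.
The 2/5 is divided into 3 equal shares of 2/15 among Dayo, Uzoma, Segun.
Dayo predeceased; the 2/15 allotted to Dayo's branch passes to Dayo's issue by representation.
The 2/15 is divided into 3 equal shares of 2/45 among Bankole, Ngozi, Chukwudi.
Bankole is living and takes 2/45.
Ngozi is living and takes 2/45.
Chukwudi is living and takes 2/45.
Uzoma is living and takes 2/15.
Segun predeceased; the 2/15 allotted to Segun's branch passes to Segun's issue by representation.
The 2/15 is divided into 3 equal shares of 2/45 among Kehinde, Ebele, Folake.
Kehinde predeceased; the 2/45 allotted to Kehinde's branch passes to Kehinde's issue by representation.
The 2/45 is divided into 3 equal shares of 2/135 among Gbenga, Ifeoma, Adaeze.
Gbenga is living and takes 2/135.
Ifeoma is living and takes 2/135.
Adaeze is living and takes 2/135.
Ebele is living and takes 2/45.
Folake is living and takes 2/45.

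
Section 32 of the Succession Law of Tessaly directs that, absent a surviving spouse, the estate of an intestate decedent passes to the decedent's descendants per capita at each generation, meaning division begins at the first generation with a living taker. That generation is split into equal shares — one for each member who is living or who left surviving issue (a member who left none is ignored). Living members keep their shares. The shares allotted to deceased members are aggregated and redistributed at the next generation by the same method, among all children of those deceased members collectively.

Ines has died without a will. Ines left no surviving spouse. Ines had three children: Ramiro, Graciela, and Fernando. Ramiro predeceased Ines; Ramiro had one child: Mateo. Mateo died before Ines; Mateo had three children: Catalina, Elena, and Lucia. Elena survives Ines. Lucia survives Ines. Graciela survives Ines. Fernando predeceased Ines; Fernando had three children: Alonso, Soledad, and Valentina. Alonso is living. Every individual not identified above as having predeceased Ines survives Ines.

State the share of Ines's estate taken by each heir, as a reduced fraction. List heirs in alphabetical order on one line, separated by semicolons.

Alonso 1/6; Catalina 1/18; Elena 1/18; Graciela 1/3; Lucia 1/18; Soledad 1/6; Valentina 1/6

There is no surviving spouse, so the entire estate passes to Ines's descendants per capita at each generation.
At generation 1 (Ramiro, Graciela, Fernando) there are 3 shares of (1)/3 = 1/3 each.
Living: Graciela — each takes 1/3.
Deceased: Ramiro and Fernando. Their combined 2/3 is pooled and carried to generation 2.
At generation 2 (Mateo, Alonso, Soledad, Valentina) there are 4 shares of (2/3)/4 = 1/6 each.
Living: Alonso, Soledad, and Valentina — each takes 1/6.
Deceased: Mateo. That 1/6 share is carried to generation 3.
At generation 3 (Catalina, Elena, Lucia) there are 3 shares of (1/6)/3 = 1/18 each.
Living: Catalina, Elena, and Lucia — each takes 1/18.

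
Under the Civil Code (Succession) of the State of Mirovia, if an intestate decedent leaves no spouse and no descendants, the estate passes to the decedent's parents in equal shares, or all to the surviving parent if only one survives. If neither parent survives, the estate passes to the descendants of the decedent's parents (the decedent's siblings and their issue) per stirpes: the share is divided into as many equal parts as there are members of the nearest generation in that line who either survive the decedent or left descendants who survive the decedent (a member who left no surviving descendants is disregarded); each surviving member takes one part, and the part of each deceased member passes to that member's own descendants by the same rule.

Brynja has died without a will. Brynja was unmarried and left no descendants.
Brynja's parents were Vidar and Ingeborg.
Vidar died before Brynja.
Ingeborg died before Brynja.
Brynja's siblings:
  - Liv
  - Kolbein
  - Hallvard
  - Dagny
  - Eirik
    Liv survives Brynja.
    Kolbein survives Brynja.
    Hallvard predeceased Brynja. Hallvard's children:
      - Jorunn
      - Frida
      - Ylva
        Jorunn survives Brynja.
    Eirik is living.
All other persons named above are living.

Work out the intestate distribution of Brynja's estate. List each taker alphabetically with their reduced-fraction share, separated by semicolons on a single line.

Neither parent survives and there are no descendants, so the estate passes to Brynja's siblings and their issue per stirpes.
The estate is divided into 5 equal shares of 1/5 among Liv, Kolbein, Hallvard, Dagny, Eirik.
Liv is living and takes 1/5.
Kolbein is living and takes 1/5.
Hallvard predeceased; the 1/5 allotted to Hallvard's branch passes to Hallvard's issue by representation.
The 1/5 is divided into 3 equal shares of 1/15 among Jorunn, Frida, Ylva.
Jorunn is living and takes 1/15.
Frida is living and takes 1/15.
Ylva is living and takes 1/15.
Dagny is living and takes 1/5.
Eirik is living and takes 1/5.

Dagny 1/5; Eirik 1/5; Frida 1/15; Jorunn 1/15; Kolbein 1/5; Liv 1/5; Ylva 1/15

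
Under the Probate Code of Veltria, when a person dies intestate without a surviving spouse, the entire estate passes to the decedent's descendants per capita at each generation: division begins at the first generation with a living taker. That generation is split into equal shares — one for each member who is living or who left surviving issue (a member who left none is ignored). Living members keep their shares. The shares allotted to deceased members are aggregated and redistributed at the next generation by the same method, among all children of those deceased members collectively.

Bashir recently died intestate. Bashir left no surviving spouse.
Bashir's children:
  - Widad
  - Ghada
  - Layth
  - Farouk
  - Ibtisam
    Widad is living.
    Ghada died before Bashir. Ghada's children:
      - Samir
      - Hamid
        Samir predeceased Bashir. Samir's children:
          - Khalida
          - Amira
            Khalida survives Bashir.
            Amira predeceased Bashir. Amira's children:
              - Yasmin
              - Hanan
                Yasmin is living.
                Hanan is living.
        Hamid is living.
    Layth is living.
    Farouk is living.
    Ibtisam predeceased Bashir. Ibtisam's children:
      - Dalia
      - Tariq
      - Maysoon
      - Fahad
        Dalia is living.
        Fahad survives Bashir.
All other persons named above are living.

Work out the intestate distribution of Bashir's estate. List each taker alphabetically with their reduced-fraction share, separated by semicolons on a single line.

There is no surviving spouse, so the entire estate passes to Bashir's descendants per capita at each generation.
At generation 1 (Widad, Ghada, Layth, Farouk, Ibtisam) there are 5 shares of (1)/5 = 1/5 each.
Living: Widad, Layth, and Farouk — each takes 1/5.
Deceased: Ghada and Ibtisam. Their combined 2/5 is pooled and carried to generation 2.
At generation 2 (Samir, Hamid, Dalia, Tariq, Maysoon, Fahad) there are 6 shares of (2/5)/6 = 1/15 each.
Living: Hamid, Dalia, Tariq, Maysoon, and Fahad — each takes 1/15.
Deceased: Samir. That 1/15 share is carried to generation 3.
At generation 3 (Khalida, Amira) there are 2 shares of (1/15)/2 = 1/30 each.
Living: Khalida — each takes 1/30.
Deceased: Amira. That 1/30 share is carried to generation 4.
At generation 4 (Yasmin, Hanan) there are 2 shares of (1/30)/2 = 1/60 each.
Living: Yasmin and Hanan — each takes 1/60.

Dalia 1/15; Fahad 1/15; Farouk 1/5; Hamid 1/15; Hanan 1/60; Khalida 1/30; Layth 1/5; Maysoon 1/15; Tariq 1/15; Widad 1/5; Yasmin 1/60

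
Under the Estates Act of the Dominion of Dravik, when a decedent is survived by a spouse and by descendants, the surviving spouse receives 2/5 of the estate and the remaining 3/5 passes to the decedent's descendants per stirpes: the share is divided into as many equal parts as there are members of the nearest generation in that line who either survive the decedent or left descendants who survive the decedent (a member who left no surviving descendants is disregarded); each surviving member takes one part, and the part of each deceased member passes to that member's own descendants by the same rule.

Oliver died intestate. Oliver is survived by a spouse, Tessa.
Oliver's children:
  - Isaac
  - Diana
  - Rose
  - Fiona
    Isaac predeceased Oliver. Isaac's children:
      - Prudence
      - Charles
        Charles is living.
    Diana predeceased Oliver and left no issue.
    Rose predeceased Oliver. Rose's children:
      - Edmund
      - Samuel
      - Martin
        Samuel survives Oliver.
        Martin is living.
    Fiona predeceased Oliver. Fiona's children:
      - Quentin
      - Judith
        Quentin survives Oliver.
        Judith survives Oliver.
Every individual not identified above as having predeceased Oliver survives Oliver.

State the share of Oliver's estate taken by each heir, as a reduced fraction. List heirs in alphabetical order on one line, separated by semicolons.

Charles 1/10; Edmund 1/15; Judith 1/10; Martin 1/15; Prudence 1/10; Quentin 1/10; Samuel 1/15; Tessa 2/5

Tessa, as surviving spouse, takes 2/5.
The remaining 3/5 passes to Oliver's descendants per stirpes.
Diana left no surviving issue, so that branch lapses and is disregarded.
The 3/5 is divided into 3 equal shares of 1/5 among Isaac, Rose, Fiona.
Isaac predeceased; the 1/5 allotted to Isaac's branch passes to Isaac's issue by representation.
The 1/5 is divided into 2 equal shares of 1/10 among Prudence, Charles.
Prudence is living and takes 1/10.
Charles is living and takes 1/10.
Rose predeceased; the 1/5 allotted to Rose's branch passes to Rose's issue by representation.
The 1/5 is divided into 3 equal shares of 1/15 among Edmund, Samuel, Martin.
Edmund is living and takes 1/15.
Samuel is living and takes 1/15.
Martin is living and takes 1/15.
Fiona predeceased; the 1/5 allotted to Fiona's branch passes to Fiona's issue by representation.
The 1/5 is divided into 2 equal shares of 1/10 among Quentin, Judith.
Quentin is living and takes 1/10.
Judith is living and takes 1/10.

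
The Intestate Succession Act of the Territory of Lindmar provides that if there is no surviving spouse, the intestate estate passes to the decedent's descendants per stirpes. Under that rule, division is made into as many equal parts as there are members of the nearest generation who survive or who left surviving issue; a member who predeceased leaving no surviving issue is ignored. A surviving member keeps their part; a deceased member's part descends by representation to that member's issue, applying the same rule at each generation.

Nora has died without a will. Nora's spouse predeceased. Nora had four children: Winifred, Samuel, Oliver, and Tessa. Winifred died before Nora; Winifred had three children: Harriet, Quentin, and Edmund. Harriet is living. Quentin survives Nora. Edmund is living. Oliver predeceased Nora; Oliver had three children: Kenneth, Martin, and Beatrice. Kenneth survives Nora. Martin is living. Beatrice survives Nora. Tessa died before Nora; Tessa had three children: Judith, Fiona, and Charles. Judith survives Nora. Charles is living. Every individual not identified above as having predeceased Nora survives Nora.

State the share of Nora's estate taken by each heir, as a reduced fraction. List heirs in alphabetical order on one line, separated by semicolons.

There is no surviving spouse, so the entire estate passes to Nora's descendants per stirpes.
The estate is divided into 4 equal shares of 1/4 among Winifred, Samuel, Oliver, Tessa.
Winifred predeceased; the 1/4 allotted to Winifred's branch passes to Winifred's issue by representation.
The 1/4 is divided into 3 equal shares of 1/12 among Harriet, Quentin, Edmund.
Harriet is living and takes 1/12.
Quentin is living and takes 1/12.
Edmund is living and takes 1/12.
Samuel is living and takes 1/4.
Oliver predeceased; the 1/4 allotted to Oliver's branch passes to Oliver's issue by representation.
The 1/4 is divided into 3 equal shares of 1/12 among Kenneth, Martin, Beatrice.
Kenneth is living and takes 1/12.
Martin is living and takes 1/12.
Beatrice is living and takes 1/12.
Tessa predeceased; the 1/4 allotted to Tessa's branch passes to Tessa's issue by representation.
The 1/4 is divided into 3 equal shares of 1/12 among Judith, Fiona, Charles.
Judith is living and takes 1/12.
Fiona is living and takes 1/12.
Charles is living and takes 1/12.

Beatrice 1/12; Charles 1/12; Edmund 1/12; Fiona 1/12; Harriet 1/12; Judith 1/12; Kenneth 1/12; Martin 1/12; Quentin 1/12; Samuel 1/4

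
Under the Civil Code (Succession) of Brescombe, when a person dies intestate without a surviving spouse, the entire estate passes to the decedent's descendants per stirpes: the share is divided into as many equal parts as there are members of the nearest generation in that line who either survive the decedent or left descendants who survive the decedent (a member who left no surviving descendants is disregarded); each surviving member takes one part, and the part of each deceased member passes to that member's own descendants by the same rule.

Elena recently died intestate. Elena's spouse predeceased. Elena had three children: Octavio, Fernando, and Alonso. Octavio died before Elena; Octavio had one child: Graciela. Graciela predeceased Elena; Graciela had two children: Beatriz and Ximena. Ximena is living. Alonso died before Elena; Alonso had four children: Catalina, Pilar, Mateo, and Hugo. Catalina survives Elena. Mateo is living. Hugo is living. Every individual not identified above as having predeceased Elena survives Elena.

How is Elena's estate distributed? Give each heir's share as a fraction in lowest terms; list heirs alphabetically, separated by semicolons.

Beatriz 1/6; Catalina 1/12; Fernando 1/3; Hugo 1/12; Mateo 1/12; Pilar 1/12; Ximena 1/6

There is no surviving spouse, so the entire estate passes to Elena's descendants per stirpes.
The estate is divided into 3 equal shares of 1/3 among Octavio, Fernando, Alonso.
Octavio predeceased; the 1/3 allotted to Octavio's branch passes to Octavio's issue by representation.
Graciela's line is the sole branch at this level, so the full 1/3 passes to Graciela's issue by representation.
The 1/3 is divided into 2 equal shares of 1/6 among Beatriz, Ximena.
Beatriz is living and takes 1/6.
Ximena is living and takes 1/6.
Fernando is living and takes 1/3.
Alonso predeceased; the 1/3 allotted to Alonso's branch passes to Alonso's issue by representation.
The 1/3 is divided into 4 equal shares of 1/12 among Catalina, Pilar, Mateo, Hugo.
Catalina is living and takes 1/12.
Pilar is living and takes 1/12.
Mateo is living and takes 1/12.
Hugo is living and takes 1/12.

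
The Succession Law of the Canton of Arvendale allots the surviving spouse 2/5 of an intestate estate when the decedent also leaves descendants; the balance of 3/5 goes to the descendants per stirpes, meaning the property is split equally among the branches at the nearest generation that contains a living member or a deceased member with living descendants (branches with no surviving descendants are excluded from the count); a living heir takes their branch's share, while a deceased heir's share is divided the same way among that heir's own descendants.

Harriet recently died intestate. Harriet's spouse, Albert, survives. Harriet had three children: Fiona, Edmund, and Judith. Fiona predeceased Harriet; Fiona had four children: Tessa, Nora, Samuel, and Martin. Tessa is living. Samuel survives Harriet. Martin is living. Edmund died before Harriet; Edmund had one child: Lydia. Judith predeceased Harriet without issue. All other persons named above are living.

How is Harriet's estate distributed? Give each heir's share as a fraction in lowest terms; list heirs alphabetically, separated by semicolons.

Albert, as surviving spouse, takes 2/5.
The remaining 3/5 passes to Harriet's descendants per stirpes.
Judith left no surviving issue, so that branch lapses and is disregarded.
The 3/5 is divided into 2 equal shares of 3/10 among Fiona, Edmund.
Fiona predeceased; the 3/10 allotted to Fiona's branch passes to Fiona's issue by representation.
The 3/10 is divided into 4 equal shares of 3/40 among Tessa, Nora, Samuel, Martin.
Tessa is living and takes 3/40.
Nora is living and takes 3/40.
Samuel is living and takes 3/40.
Martin is living and takes 3/40.
Edmund predeceased; the 3/10 allotted to Edmund's branch passes to Edmund's issue by representation.
Lydia is the sole taker at this level and receives the full 3/10.

Albert 2/5; Lydia 3/10; Martin 3/40; Nora 3/40; Samuel 3/40; Tessa 3/40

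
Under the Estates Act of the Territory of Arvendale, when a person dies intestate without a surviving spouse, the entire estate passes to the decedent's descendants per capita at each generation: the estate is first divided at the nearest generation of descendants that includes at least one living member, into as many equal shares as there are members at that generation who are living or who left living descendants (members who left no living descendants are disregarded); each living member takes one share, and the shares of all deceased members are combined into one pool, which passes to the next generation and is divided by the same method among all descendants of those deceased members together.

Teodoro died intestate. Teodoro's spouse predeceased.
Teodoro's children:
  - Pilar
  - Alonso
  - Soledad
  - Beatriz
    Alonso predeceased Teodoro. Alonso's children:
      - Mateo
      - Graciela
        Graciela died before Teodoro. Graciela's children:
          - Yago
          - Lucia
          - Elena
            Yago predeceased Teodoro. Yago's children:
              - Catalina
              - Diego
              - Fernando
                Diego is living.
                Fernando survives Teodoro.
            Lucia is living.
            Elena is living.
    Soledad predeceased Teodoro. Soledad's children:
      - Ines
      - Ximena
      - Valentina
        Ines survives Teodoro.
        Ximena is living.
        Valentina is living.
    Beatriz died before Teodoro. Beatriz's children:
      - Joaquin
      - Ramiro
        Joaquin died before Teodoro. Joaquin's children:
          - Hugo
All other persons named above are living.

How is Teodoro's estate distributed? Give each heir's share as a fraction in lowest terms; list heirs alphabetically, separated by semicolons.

Catalina 1/56; Diego 1/56; Elena 3/56; Fernando 1/56; Hugo 3/56; Ines 3/28; Lucia 3/56; Mateo 3/28; Pilar 1/4; Ramiro 3/28; Valentina 3/28; Ximena 3/28

There is no surviving spouse, so the entire estate passes to Teodoro's descendants per capita at each generation.
At generation 1 (Pilar, Alonso, Soledad, Beatriz) there are 4 shares of (1)/4 = 1/4 each.
Living: Pilar — each takes 1/4.
Deceased: Alonso, Soledad, and Beatriz. Their combined 3/4 is pooled and carried to generation 2.
At generation 2 (Mateo, Graciela, Ines, Ximena, Valentina, Joaquin, Ramiro) there are 7 shares of (3/4)/7 = 3/28 each.
Living: Mateo, Ines, Ximena, Valentina, and Ramiro — each takes 3/28.
Deceased: Graciela and Joaquin. Their combined 3/14 is pooled and carried to generation 3.
At generation 3 (Yago, Lucia, Elena, Hugo) there are 4 shares of (3/14)/4 = 3/56 each.
Living: Lucia, Elena, and Hugo — each takes 3/56.
Deceased: Yago. That 3/56 share is carried to generation 4.
At generation 4 (Catalina, Diego, Fernando) there are 3 shares of (3/56)/3 = 1/56 each.
Living: Catalina, Diego, and Fernando — each takes 1/56.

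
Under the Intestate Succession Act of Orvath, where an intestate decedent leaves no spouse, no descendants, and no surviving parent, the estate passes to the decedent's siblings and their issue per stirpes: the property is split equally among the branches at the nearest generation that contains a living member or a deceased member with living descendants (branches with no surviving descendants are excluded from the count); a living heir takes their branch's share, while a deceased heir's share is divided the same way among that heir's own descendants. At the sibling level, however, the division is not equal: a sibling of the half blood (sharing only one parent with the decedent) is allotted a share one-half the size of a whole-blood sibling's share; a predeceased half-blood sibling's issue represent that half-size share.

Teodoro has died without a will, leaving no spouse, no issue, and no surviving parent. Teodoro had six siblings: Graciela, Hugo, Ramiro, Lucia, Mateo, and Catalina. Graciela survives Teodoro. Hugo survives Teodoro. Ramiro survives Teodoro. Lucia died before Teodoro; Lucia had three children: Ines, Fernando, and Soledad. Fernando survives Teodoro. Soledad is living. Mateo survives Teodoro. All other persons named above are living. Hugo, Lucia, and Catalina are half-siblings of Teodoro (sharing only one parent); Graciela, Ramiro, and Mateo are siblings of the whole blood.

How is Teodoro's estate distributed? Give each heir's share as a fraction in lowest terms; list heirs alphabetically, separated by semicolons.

No spouse, descendants, or parent survives, so the estate passes to Teodoro's siblings per stirpes.
Half-blood siblings count for one-half the weight of whole-blood siblings at the initial division.
Dividing 1 in proportion to weights (total weight 9/2): Graciela (weight 1) → 2/9; Hugo (weight 1/2) → 1/9; Ramiro (weight 1) → 2/9; Lucia (weight 1/2) → 1/9; Mateo (weight 1) → 2/9; Catalina (weight 1/2) → 1/9.
Graciela is living and takes 2/9.
Hugo is living and takes 1/9.
Ramiro is living and takes 2/9.
Lucia predeceased; the 1/9 allotted to Lucia's branch passes to Lucia's issue by representation.
The 1/9 is divided into 3 equal shares of 1/27 among Ines, Fernando, Soledad.
Ines is living and takes 1/27.
Fernando is living and takes 1/27.
Soledad is living and takes 1/27.
Mateo is living and takes 2/9.
Catalina is living and takes 1/9.

Catalina 1/9; Fernando 1/27; Graciela 2/9; Hugo 1/9; Ines 1/27; Mateo 2/9; Ramiro 2/9; Soledad 1/27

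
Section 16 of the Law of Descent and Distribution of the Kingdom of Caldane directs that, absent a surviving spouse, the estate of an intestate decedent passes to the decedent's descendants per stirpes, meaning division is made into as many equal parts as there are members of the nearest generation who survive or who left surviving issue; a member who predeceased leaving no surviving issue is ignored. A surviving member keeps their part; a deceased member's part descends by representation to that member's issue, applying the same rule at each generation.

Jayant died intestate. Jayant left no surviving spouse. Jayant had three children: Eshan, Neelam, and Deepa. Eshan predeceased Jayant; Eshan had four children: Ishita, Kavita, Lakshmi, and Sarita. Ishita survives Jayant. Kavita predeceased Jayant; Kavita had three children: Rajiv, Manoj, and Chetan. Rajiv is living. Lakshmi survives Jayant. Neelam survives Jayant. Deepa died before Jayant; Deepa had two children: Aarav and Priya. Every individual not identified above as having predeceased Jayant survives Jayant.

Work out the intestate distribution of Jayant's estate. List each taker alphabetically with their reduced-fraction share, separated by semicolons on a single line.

There is no surviving spouse, so the entire estate passes to Jayant's descendants per stirpes.
The estate is divided into 3 equal shares of 1/3 among Eshan, Neelam, Deepa.
Eshan predeceased; the 1/3 allotted to Eshan's branch passes to Eshan's issue by representation.
The 1/3 is divided into 4 equal shares of 1/12 among Ishita, Kavita, Lakshmi, Sarita.
Ishita is living and takes 1/12.
Kavita predeceased; the 1/12 allotted to Kavita's branch passes to Kavita's issue by representation.
The 1/12 is divided into 3 equal shares of 1/36 among Rajiv, Manoj, Chetan.
Rajiv is living and takes 1/36.
Manoj is living and takes 1/36.
Chetan is living and takes 1/36.
Lakshmi is living and takes 1/12.
Sarita is living and takes 1/12.
Neelam is living and takes 1/3.
Deepa predeceased; the 1/3 allotted to Deepa's branch passes to Deepa's issue by representation.
The 1/3 is divided into 2 equal shares of 1/6 among Aarav, Priya.
Aarav is living and takes 1/6.
Priya is living and takes 1/6.

Aarav 1/6; Chetan 1/36; Ishita 1/12; Lakshmi 1/12; Manoj 1/36; Neelam 1/3; Priya 1/6; Rajiv 1/36; Sarita 1/12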